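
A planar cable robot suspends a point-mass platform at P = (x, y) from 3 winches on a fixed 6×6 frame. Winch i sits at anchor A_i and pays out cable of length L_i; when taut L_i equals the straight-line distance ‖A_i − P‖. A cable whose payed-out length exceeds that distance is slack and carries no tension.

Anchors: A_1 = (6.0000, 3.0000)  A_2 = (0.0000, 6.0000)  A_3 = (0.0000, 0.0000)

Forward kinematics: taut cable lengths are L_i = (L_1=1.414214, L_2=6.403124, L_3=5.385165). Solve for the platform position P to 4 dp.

(5.0000, 2.0000)

circle eqns → linear via eq_j − eq_1; set q_j = A_j·A_j − L_j²
q_1 = 36.0000+9.0000−2.0000 = 43.0000
12.0000·x − 6.0000·y = q_1−q_2 = 48.0000
12.0000·x + 6.0000·y = q_1−q_3 = 72.0000
solve first two rows → x=5.0000, y=2.0000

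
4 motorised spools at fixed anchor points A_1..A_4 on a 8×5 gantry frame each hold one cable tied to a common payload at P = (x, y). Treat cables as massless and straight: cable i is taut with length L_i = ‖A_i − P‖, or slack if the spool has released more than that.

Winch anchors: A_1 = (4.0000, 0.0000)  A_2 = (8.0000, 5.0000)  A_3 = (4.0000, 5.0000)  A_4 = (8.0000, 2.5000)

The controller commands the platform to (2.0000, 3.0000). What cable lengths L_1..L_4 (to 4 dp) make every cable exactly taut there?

(3.6056, 6.3246, 2.8284, 6.0208)

L_1: Δ = A_1−P = (2.0000, -3.0000) → ‖Δ‖ = √13.0000 = 3.6056
L_2: Δ = A_2−P = (6.0000, 2.0000) → ‖Δ‖ = √40.0000 = 6.3246
L_3: Δ = A_3−P = (2.0000, 2.0000) → ‖Δ‖ = √8.0000 = 2.8284
L_4: Δ = A_4−P = (6.0000, -0.5000) → ‖Δ‖ = √36.2500 = 6.0208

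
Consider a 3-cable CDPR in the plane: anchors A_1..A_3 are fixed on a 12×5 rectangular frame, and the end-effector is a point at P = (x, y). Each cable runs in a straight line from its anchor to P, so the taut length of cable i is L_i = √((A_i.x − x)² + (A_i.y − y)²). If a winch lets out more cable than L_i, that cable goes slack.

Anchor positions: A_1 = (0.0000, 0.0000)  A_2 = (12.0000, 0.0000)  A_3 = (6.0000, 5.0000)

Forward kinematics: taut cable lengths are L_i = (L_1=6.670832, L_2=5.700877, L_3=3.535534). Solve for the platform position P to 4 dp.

each cable: (A_i−P)·(A_i−P) = L_i²; let k_i = ‖A_i‖²−L_i²
k_1 = 0.0000+0.0000−44.5000 = -44.5000
row 1: -24.0000x + 0.0000y = -156.0000  (k_2=111.5000)
row 2: -12.0000x − 10.0000y = -93.0000  (k_3=48.5000)
Cramer on rows 1–2 → x = 6.5000, y = 1.5000

(6.5000, 1.5000)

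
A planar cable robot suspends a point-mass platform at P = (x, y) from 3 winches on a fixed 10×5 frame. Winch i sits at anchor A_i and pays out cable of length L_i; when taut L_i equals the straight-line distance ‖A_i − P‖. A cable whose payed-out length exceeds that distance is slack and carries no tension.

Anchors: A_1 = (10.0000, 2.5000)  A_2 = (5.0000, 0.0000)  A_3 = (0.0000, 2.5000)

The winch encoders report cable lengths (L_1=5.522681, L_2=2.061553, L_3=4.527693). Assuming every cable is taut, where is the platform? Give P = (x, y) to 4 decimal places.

expand ‖A_i−P‖²=L_i² and subtract eq 1 (q_i ≔ ‖A_i‖²−L_i²)
q_1 = 100.0000+6.2500−30.5000 = 75.7500
eq1−eq2 → [10.0000  5.0000]·P = 55.0000
eq1−eq3 → [20.0000  0.0000]·P = 90.0000
2×2 solve → P = (4.5000, 2.0000)

(4.5000, 2.0000)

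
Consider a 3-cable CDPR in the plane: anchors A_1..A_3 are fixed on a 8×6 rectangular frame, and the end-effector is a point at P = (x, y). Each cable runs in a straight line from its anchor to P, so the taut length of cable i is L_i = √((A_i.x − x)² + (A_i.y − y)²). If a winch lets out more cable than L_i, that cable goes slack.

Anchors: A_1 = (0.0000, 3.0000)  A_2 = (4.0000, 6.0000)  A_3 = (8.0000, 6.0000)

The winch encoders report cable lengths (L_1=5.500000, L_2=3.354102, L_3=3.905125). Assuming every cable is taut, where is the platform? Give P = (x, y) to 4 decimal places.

(5.5000, 3.0000)

expand ‖A_i−P‖²=L_i² and subtract eq 1 (k_i ≔ ‖A_i‖²−L_i²)
k_1 = 0.0000+9.0000−30.2500 = -21.2500
eq1−eq2 → [-8.0000  -6.0000]·P = -62.0000
eq1−eq3 → [-16.0000  -6.0000]·P = -106.0000
2×2 solve → P = (5.5000, 3.0000)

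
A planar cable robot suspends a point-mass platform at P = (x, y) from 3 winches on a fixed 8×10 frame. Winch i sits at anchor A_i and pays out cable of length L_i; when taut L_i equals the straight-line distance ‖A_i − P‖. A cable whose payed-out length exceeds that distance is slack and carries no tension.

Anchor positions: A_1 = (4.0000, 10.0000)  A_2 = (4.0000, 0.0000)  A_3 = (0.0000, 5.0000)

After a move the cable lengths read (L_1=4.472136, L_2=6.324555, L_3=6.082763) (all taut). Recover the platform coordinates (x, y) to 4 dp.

expand ‖A_i−P‖²=L_i² and subtract eq 1 (q_i ≔ ‖A_i‖²−L_i²)
q_1 = 16.0000+100.0000−20.0000 = 96.0000
eq1−eq2 → [0.0000  20.0000]·P = 120.0000
eq1−eq3 → [8.0000  10.0000]·P = 108.0000
2×2 solve → P = (6.0000, 6.0000)

(6.0000, 6.0000)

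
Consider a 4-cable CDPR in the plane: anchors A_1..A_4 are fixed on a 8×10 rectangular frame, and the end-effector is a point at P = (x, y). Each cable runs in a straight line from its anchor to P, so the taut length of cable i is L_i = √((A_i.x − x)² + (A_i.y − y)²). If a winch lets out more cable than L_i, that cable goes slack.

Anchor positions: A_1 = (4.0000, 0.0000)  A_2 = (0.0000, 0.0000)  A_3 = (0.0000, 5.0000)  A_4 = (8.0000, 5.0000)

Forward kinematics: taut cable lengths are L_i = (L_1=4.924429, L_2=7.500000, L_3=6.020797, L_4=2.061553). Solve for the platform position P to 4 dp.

(6.0000, 4.5000)

circle eqns → linear via eq_j − eq_1; set q_j = A_j·A_j − L_j²
q_1 = 16.0000+0.0000−24.2500 = -8.2500
8.0000·x + 0.0000·y = q_1−q_2 = 48.0000
8.0000·x − 10.0000·y = q_1−q_3 = 3.0000
-8.0000·x − 10.0000·y = q_1−q_4 = -93.0000
solve first two rows → x=6.0000, y=4.5000
check cable 4: ‖A_4−P‖² = 4.2500 ≈ L_4² = 4.2500 ✓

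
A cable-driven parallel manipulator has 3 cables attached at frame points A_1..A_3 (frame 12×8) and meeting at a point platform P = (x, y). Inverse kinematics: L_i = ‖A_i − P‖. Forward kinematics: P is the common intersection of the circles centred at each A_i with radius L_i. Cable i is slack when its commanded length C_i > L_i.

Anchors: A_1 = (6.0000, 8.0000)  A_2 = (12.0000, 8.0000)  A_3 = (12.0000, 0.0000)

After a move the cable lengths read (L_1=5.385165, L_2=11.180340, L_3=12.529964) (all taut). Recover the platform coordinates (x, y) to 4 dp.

expand ‖A_i−P‖²=L_i² and subtract eq 1 (k_i ≔ ‖A_i‖²−L_i²)
k_1 = 36.0000+64.0000−29.0000 = 71.0000
eq1−eq2 → [-12.0000  0.0000]·P = -12.0000
eq1−eq3 → [-12.0000  16.0000]·P = 84.0000
2×2 solve → P = (1.0000, 6.0000)

(1.0000, 6.0000)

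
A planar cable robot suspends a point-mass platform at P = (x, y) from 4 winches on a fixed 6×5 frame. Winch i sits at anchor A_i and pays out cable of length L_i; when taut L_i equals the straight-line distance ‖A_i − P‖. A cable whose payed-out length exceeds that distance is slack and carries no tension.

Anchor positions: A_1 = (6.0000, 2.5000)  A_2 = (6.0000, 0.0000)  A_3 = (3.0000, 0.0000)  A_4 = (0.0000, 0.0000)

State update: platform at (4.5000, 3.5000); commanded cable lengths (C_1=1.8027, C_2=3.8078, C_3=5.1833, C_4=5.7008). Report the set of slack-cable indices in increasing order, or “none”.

i=1: geometric 1.8028 vs commanded 1.8027 ⇒ taut
i=2: geometric 3.8079 vs commanded 3.8078 ⇒ taut
i=3: geometric 3.8079 vs commanded 5.1833 ⇒ slack
i=4: geometric 5.7009 vs commanded 5.7008 ⇒ taut

3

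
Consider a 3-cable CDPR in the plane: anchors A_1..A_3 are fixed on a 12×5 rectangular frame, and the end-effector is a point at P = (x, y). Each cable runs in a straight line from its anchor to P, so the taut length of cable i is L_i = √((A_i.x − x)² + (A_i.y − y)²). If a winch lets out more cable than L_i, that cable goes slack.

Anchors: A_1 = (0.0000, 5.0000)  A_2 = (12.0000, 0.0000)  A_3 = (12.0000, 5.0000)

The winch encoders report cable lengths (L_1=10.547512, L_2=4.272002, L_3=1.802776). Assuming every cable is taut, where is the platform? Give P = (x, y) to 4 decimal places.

(10.5000, 4.0000)

expand ‖A_i−P‖²=L_i² and subtract eq 1 (k_i ≔ ‖A_i‖²−L_i²)
k_1 = 0.0000+25.0000−111.2500 = -86.2500
eq1−eq2 → [-24.0000  10.0000]·P = -212.0000
eq1−eq3 → [-24.0000  0.0000]·P = -252.0000
2×2 solve → P = (10.5000, 4.0000)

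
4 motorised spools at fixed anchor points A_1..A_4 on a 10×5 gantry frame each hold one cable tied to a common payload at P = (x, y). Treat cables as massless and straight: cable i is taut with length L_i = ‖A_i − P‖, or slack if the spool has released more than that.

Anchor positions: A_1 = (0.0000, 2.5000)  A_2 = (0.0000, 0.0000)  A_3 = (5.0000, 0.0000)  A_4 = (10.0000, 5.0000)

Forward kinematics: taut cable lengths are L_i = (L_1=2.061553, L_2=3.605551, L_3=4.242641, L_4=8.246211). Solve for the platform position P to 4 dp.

each cable: (A_i−P)·(A_i−P) = L_i²; let k_i = ‖A_i‖²−L_i²
k_1 = 0.0000+6.2500−4.2500 = 2.0000
row 1: 0.0000x + 5.0000y = 15.0000  (k_2=-13.0000)
row 2: -10.0000x + 5.0000y = -5.0000  (k_3=7.0000)
row 3: -20.0000x − 5.0000y = -55.0000  (k_4=57.0000)
Cramer on rows 1–2 → x = 2.0000, y = 3.0000
check cable 4: ‖A_4−P‖² = 68.0000 ≈ L_4² = 68.0000 ✓

(2.0000, 3.0000)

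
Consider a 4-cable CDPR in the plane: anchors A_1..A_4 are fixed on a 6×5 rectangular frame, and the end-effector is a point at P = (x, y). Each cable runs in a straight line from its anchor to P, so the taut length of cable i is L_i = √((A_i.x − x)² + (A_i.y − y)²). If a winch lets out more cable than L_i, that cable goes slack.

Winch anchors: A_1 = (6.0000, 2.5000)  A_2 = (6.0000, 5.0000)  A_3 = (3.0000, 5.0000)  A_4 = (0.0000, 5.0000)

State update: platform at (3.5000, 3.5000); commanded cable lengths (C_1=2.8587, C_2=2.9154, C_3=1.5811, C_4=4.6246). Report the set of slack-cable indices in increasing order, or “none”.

i=1: geometric 2.6926 vs commanded 2.8587 ⇒ slack
i=2: geometric 2.9155 vs commanded 2.9154 ⇒ taut
i=3: geometric 1.5811 vs commanded 1.5811 ⇒ taut
i=4: geometric 3.8079 vs commanded 4.6246 ⇒ slack

1, 4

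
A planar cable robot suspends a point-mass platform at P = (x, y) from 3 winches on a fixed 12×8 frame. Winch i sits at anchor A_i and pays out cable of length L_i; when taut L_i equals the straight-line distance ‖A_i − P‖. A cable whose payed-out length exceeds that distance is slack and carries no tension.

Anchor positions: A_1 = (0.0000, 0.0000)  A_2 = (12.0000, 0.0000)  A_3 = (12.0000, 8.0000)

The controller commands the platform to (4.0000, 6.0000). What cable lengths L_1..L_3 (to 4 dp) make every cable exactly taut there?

cable 1: Δx=-4.0000, Δy=-6.0000; L_1 = √(Δx²+Δy²) = 7.2111
cable 2: Δx=8.0000, Δy=-6.0000; L_2 = √(Δx²+Δy²) = 10.0000
cable 3: Δx=8.0000, Δy=2.0000; L_3 = √(Δx²+Δy²) = 8.2462

(7.2111, 10.0000, 8.2462)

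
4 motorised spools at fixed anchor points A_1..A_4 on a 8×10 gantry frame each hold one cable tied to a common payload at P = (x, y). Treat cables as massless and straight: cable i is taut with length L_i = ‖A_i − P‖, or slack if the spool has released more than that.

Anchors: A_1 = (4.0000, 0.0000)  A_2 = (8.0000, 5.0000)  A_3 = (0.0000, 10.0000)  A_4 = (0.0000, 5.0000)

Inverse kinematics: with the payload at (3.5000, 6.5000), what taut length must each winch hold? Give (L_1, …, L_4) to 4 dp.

(6.5192, 4.7434, 4.9497, 3.8079)

L_1 = √((4.0000−3.5000)² + (0.0000−6.5000)²) = 6.5192
L_2 = √((8.0000−3.5000)² + (5.0000−6.5000)²) = 4.7434
L_3 = √((0.0000−3.5000)² + (10.0000−6.5000)²) = 4.9497
L_4 = √((0.0000−3.5000)² + (5.0000−6.5000)²) = 3.8079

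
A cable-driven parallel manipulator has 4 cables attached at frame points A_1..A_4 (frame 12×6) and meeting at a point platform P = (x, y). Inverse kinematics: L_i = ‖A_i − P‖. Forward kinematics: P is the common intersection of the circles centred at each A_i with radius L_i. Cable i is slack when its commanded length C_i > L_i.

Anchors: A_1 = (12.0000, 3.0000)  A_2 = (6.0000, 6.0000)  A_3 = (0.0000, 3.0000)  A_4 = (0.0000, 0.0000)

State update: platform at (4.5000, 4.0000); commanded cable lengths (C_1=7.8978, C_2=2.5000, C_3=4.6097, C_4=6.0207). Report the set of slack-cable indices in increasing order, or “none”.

1

cable 1: L_1 = ‖A_1−P‖ = 7.5664;  C_1 = 7.8978 → slack
cable 2: L_2 = ‖A_2−P‖ = 2.5000;  C_2 = 2.5000 → taut
cable 3: L_3 = ‖A_3−P‖ = 4.6098;  C_3 = 4.6097 → taut
cable 4: L_4 = ‖A_4−P‖ = 6.0208;  C_4 = 6.0207 → taut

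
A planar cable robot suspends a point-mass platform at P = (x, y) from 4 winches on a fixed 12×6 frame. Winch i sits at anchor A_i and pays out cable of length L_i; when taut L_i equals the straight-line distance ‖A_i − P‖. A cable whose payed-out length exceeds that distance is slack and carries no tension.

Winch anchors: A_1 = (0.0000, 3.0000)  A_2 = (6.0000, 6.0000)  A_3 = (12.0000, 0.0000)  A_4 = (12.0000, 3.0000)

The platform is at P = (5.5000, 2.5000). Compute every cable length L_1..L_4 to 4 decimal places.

(5.5227, 3.5355, 6.9642, 6.5192)

L_1: Δ = A_1−P = (-5.5000, 0.5000) → ‖Δ‖ = √30.5000 = 5.5227
L_2: Δ = A_2−P = (0.5000, 3.5000) → ‖Δ‖ = √12.5000 = 3.5355
L_3: Δ = A_3−P = (6.5000, -2.5000) → ‖Δ‖ = √48.5000 = 6.9642
L_4: Δ = A_4−P = (6.5000, 0.5000) → ‖Δ‖ = √42.5000 = 6.5192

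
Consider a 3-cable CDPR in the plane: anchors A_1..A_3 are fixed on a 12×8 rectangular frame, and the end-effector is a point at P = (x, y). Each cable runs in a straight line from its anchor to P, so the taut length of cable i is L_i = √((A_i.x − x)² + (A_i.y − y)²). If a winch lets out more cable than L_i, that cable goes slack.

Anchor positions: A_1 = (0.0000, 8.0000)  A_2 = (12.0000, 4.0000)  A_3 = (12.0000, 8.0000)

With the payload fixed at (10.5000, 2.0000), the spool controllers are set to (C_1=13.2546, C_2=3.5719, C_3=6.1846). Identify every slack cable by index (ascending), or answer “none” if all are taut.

1, 2

cable 1: L_1 = ‖A_1−P‖ = 12.0934;  C_1 = 13.2546 → slack
cable 2: L_2 = ‖A_2−P‖ = 2.5000;  C_2 = 3.5719 → slack
cable 3: L_3 = ‖A_3−P‖ = 6.1847;  C_3 = 6.1846 → taut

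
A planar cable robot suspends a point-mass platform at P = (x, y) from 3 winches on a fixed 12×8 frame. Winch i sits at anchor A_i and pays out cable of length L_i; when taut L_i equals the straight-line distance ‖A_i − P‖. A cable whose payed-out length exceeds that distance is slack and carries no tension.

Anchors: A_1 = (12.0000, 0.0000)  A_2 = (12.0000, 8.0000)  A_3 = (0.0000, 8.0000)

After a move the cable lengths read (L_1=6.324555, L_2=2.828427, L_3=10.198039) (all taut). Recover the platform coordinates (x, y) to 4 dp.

(10.0000, 6.0000)

expand ‖A_i−P‖²=L_i² and subtract eq 1 (c_i ≔ ‖A_i‖²−L_i²)
c_1 = 144.0000+0.0000−40.0000 = 104.0000
eq1−eq2 → [0.0000  -16.0000]·P = -96.0000
eq1−eq3 → [24.0000  -16.0000]·P = 144.0000
2×2 solve → P = (10.0000, 6.0000)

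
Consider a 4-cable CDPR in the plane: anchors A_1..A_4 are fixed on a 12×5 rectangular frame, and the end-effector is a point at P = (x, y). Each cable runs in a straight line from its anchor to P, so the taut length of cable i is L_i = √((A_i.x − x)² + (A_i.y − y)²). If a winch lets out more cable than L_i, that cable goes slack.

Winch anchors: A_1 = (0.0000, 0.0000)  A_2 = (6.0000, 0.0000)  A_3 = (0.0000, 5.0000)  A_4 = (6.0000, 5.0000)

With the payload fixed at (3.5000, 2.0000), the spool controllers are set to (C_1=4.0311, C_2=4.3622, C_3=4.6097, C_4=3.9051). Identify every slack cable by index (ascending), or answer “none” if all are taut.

2

cable 1: √((-3.5000)²+(-2.0000)²)=4.0311, C_1=4.0311: taut
cable 2: √((2.5000)²+(-2.0000)²)=3.2016, C_2=4.3622: slack
cable 3: √((-3.5000)²+(3.0000)²)=4.6098, C_3=4.6097: taut
cable 4: √((2.5000)²+(3.0000)²)=3.9051, C_4=3.9051: taut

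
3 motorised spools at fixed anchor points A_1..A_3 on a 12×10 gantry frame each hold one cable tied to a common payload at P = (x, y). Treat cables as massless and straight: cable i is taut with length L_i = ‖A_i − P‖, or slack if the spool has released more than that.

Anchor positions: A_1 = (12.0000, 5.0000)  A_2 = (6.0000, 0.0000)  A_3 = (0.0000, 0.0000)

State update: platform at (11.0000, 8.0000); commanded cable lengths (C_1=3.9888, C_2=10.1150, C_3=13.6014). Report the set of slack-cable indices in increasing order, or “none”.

1, 2

i=1: geometric 3.1623 vs commanded 3.9888 ⇒ slack
i=2: geometric 9.4340 vs commanded 10.1150 ⇒ slack
i=3: geometric 13.6015 vs commanded 13.6014 ⇒ taut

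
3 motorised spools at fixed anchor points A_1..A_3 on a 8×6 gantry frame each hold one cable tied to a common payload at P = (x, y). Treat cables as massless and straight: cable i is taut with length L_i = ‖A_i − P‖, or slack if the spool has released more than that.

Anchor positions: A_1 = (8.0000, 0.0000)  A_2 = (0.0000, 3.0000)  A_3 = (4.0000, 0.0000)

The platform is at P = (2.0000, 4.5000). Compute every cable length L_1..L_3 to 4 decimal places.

L_1 = √((8.0000−2.0000)² + (0.0000−4.5000)²) = 7.5000
L_2 = √((0.0000−2.0000)² + (3.0000−4.5000)²) = 2.5000
L_3 = √((4.0000−2.0000)² + (0.0000−4.5000)²) = 4.9244

(7.5000, 2.5000, 4.9244)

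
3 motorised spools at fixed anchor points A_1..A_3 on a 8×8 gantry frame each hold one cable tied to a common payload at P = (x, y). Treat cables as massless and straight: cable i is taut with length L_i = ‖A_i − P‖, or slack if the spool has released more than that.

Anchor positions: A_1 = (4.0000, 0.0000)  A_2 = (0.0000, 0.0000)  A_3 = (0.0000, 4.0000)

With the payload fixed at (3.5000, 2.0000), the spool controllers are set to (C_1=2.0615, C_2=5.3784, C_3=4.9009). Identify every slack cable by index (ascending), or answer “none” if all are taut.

2, 3

cable 1: L_1 = ‖A_1−P‖ = 2.0616;  C_1 = 2.0615 → taut
cable 2: L_2 = ‖A_2−P‖ = 4.0311;  C_2 = 5.3784 → slack
cable 3: L_3 = ‖A_3−P‖ = 4.0311;  C_3 = 4.9009 → slack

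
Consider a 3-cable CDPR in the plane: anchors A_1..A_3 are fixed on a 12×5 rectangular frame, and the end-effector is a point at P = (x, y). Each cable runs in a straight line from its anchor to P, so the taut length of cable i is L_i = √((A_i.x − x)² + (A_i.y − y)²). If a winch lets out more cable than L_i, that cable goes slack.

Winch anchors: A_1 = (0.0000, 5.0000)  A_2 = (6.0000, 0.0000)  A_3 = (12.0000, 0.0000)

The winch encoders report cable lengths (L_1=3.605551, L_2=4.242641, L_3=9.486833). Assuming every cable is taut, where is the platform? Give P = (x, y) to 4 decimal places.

(3.0000, 3.0000)

expand ‖A_i−P‖²=L_i² and subtract eq 1 (q_i ≔ ‖A_i‖²−L_i²)
q_1 = 0.0000+25.0000−13.0000 = 12.0000
eq1−eq2 → [-12.0000  10.0000]·P = -6.0000
eq1−eq3 → [-24.0000  10.0000]·P = -42.0000
2×2 solve → P = (3.0000, 3.0000)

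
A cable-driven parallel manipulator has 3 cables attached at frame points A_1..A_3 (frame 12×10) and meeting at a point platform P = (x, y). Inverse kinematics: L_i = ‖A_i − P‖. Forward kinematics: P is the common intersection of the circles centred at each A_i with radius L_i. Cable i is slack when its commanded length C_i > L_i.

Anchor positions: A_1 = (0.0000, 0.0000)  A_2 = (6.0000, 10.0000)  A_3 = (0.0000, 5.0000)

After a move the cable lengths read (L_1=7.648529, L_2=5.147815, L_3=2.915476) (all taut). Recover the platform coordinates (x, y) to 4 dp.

(1.5000, 7.5000)

circle eqns → linear via eq_j − eq_1; set q_j = A_j·A_j − L_j²
q_1 = 0.0000+0.0000−58.5000 = -58.5000
-12.0000·x − 20.0000·y = q_1−q_2 = -168.0000
0.0000·x − 10.0000·y = q_1−q_3 = -75.0000
solve first two rows → x=1.5000, y=7.5000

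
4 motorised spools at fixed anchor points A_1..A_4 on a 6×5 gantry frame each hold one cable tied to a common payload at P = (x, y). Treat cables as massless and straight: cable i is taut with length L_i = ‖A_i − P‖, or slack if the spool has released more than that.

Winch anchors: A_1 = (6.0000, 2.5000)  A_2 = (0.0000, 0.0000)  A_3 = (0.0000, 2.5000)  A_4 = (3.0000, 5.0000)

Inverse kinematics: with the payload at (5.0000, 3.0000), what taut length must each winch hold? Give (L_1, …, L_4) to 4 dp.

L_1: Δ = A_1−P = (1.0000, -0.5000) → ‖Δ‖ = √1.2500 = 1.1180
L_2: Δ = A_2−P = (-5.0000, -3.0000) → ‖Δ‖ = √34.0000 = 5.8310
L_3: Δ = A_3−P = (-5.0000, -0.5000) → ‖Δ‖ = √25.2500 = 5.0249
L_4: Δ = A_4−P = (-2.0000, 2.0000) → ‖Δ‖ = √8.0000 = 2.8284

(1.1180, 5.8310, 5.0249, 2.8284)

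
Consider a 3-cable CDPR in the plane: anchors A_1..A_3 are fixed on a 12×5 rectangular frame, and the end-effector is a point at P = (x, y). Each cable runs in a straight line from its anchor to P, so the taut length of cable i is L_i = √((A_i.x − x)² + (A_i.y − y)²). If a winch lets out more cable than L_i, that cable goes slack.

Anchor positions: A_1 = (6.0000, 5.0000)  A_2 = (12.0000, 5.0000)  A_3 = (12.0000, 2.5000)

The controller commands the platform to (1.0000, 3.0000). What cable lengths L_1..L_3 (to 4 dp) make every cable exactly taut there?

L_1: Δ = A_1−P = (5.0000, 2.0000) → ‖Δ‖ = √29.0000 = 5.3852
L_2: Δ = A_2−P = (11.0000, 2.0000) → ‖Δ‖ = √125.0000 = 11.1803
L_3: Δ = A_3−P = (11.0000, -0.5000) → ‖Δ‖ = √121.2500 = 11.0114

(5.3852, 11.1803, 11.0114)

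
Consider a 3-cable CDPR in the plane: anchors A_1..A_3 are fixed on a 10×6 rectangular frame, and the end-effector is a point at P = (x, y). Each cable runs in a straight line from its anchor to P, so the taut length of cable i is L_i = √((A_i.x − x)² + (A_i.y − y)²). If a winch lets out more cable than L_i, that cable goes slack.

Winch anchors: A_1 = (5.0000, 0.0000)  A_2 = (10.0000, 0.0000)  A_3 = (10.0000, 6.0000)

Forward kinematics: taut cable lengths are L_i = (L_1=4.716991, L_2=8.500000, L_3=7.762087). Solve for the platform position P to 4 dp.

(2.5000, 4.0000)

expand ‖A_i−P‖²=L_i² and subtract eq 1 (q_i ≔ ‖A_i‖²−L_i²)
q_1 = 25.0000+0.0000−22.2500 = 2.7500
eq1−eq2 → [-10.0000  0.0000]·P = -25.0000
eq1−eq3 → [-10.0000  -12.0000]·P = -73.0000
2×2 solve → P = (2.5000, 4.0000)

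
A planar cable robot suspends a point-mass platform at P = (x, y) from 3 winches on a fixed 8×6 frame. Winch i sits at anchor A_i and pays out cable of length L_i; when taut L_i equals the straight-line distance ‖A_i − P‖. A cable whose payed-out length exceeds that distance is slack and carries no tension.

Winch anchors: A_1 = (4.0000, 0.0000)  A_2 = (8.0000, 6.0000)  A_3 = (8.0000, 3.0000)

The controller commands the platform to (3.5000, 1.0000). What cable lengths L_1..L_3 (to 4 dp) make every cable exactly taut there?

(1.1180, 6.7268, 4.9244)

cable 1: Δx=0.5000, Δy=-1.0000; L_1 = √(Δx²+Δy²) = 1.1180
cable 2: Δx=4.5000, Δy=5.0000; L_2 = √(Δx²+Δy²) = 6.7268
cable 3: Δx=4.5000, Δy=2.0000; L_3 = √(Δx²+Δy²) = 4.9244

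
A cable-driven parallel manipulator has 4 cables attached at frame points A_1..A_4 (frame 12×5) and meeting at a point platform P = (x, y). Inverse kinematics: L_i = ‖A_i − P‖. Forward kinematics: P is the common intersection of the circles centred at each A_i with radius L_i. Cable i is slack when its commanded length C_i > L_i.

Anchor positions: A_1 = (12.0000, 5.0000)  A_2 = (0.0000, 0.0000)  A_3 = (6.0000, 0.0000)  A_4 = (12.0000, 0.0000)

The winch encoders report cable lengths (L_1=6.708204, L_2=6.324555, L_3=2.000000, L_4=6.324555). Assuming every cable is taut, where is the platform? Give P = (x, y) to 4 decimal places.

expand ‖A_i−P‖²=L_i² and subtract eq 1 (k_i ≔ ‖A_i‖²−L_i²)
k_1 = 144.0000+25.0000−45.0000 = 124.0000
eq1−eq2 → [24.0000  10.0000]·P = 164.0000
eq1−eq3 → [12.0000  10.0000]·P = 92.0000
eq1−eq4 → [0.0000  10.0000]·P = 20.0000
2×2 solve → P = (6.0000, 2.0000)
check cable 4: ‖A_4−P‖² = 40.0000 ≈ L_4² = 40.0000 ✓

(6.0000, 2.0000)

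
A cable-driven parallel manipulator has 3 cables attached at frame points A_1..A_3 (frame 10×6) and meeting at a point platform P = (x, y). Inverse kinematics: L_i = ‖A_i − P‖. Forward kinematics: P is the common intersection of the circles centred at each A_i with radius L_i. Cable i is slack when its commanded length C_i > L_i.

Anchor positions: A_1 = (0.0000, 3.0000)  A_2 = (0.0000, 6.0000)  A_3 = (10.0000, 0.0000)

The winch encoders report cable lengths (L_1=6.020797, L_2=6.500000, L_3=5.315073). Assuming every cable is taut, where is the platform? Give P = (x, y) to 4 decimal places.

(6.0000, 3.5000)

expand ‖A_i−P‖²=L_i² and subtract eq 1 (q_i ≔ ‖A_i‖²−L_i²)
q_1 = 0.0000+9.0000−36.2500 = -27.2500
eq1−eq2 → [0.0000  -6.0000]·P = -21.0000
eq1−eq3 → [-20.0000  6.0000]·P = -99.0000
2×2 solve → P = (6.0000, 3.5000)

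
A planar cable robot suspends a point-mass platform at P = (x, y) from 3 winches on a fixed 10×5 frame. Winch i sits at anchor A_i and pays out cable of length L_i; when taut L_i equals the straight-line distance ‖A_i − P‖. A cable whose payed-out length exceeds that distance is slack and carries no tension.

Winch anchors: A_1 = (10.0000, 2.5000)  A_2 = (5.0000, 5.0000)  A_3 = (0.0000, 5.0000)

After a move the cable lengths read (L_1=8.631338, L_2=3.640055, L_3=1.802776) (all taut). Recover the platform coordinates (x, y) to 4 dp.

(1.5000, 4.0000)

expand ‖A_i−P‖²=L_i² and subtract eq 1 (k_i ≔ ‖A_i‖²−L_i²)
k_1 = 100.0000+6.2500−74.5000 = 31.7500
eq1−eq2 → [10.0000  -5.0000]·P = -5.0000
eq1−eq3 → [20.0000  -5.0000]·P = 10.0000
2×2 solve → P = (1.5000, 4.0000)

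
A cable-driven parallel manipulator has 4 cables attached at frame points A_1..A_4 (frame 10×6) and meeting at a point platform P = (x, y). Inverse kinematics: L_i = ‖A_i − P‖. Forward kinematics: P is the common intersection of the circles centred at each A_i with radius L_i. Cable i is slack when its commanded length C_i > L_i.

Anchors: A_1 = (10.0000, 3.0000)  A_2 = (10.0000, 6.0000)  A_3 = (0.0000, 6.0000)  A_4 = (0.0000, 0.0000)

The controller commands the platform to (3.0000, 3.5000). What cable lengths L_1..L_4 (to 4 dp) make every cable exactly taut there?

L_1: Δ = A_1−P = (7.0000, -0.5000) → ‖Δ‖ = √49.2500 = 7.0178
L_2: Δ = A_2−P = (7.0000, 2.5000) → ‖Δ‖ = √55.2500 = 7.4330
L_3: Δ = A_3−P = (-3.0000, 2.5000) → ‖Δ‖ = √15.2500 = 3.9051
L_4: Δ = A_4−P = (-3.0000, -3.5000) → ‖Δ‖ = √21.2500 = 4.6098

(7.0178, 7.4330, 3.9051, 4.6098)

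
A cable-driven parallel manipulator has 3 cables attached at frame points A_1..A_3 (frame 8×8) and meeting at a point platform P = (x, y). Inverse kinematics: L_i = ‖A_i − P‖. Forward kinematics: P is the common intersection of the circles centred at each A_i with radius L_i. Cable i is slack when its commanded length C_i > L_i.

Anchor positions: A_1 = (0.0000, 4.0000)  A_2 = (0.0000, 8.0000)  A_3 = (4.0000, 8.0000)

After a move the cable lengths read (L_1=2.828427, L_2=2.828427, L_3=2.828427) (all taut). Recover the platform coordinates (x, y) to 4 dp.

each cable: (A_i−P)·(A_i−P) = L_i²; let c_i = ‖A_i‖²−L_i²
c_1 = 0.0000+16.0000−8.0000 = 8.0000
row 1: 0.0000x − 8.0000y = -48.0000  (c_2=56.0000)
row 2: -8.0000x − 8.0000y = -64.0000  (c_3=72.0000)
Cramer on rows 1–2 → x = 2.0000, y = 6.0000

(2.0000, 6.0000)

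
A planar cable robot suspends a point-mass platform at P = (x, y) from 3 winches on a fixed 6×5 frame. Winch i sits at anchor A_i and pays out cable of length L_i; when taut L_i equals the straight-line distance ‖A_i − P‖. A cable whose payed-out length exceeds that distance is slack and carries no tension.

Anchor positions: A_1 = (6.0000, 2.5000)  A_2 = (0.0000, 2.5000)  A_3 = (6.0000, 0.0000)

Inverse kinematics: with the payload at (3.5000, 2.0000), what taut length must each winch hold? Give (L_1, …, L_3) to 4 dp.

(2.5495, 3.5355, 3.2016)

L_1 = √((6.0000−3.5000)² + (2.5000−2.0000)²) = 2.5495
L_2 = √((0.0000−3.5000)² + (2.5000−2.0000)²) = 3.5355
L_3 = √((6.0000−3.5000)² + (0.0000−2.0000)²) = 3.2016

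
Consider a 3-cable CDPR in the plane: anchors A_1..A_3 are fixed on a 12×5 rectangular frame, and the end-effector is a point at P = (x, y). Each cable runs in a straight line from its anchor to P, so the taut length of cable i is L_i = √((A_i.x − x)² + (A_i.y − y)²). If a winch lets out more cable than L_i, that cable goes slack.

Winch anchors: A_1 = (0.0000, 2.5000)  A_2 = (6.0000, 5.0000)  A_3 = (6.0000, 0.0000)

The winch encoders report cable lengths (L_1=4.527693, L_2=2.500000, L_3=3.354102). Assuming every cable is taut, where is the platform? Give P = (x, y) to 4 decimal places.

(4.5000, 3.0000)

circle eqns → linear via eq_j − eq_1; set c_j = A_j·A_j − L_j²
c_1 = 0.0000+6.2500−20.5000 = -14.2500
-12.0000·x − 5.0000·y = c_1−c_2 = -69.0000
-12.0000·x + 5.0000·y = c_1−c_3 = -39.0000
solve first two rows → x=4.5000, y=3.0000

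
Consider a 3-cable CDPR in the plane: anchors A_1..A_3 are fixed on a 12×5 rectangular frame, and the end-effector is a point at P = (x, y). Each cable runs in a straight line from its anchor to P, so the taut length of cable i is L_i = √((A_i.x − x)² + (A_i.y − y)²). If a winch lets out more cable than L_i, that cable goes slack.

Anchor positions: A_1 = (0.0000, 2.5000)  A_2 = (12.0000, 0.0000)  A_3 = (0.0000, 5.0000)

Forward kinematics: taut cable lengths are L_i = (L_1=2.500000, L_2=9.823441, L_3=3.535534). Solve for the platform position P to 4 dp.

each cable: (A_i−P)·(A_i−P) = L_i²; let c_i = ‖A_i‖²−L_i²
c_1 = 0.0000+6.2500−6.2500 = 0.0000
row 1: -24.0000x + 5.0000y = -47.5000  (c_2=47.5000)
row 2: 0.0000x − 5.0000y = -12.5000  (c_3=12.5000)
Cramer on rows 1–2 → x = 2.5000, y = 2.5000

(2.5000, 2.5000)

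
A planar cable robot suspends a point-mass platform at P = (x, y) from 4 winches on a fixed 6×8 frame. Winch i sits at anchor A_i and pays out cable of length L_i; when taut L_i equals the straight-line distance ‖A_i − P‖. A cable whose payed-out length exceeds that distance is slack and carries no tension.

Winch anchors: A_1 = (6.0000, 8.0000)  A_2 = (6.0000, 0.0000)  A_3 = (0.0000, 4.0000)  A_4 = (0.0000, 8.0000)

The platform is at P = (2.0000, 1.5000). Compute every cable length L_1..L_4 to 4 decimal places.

L_1: Δ = A_1−P = (4.0000, 6.5000) → ‖Δ‖ = √58.2500 = 7.6322
L_2: Δ = A_2−P = (4.0000, -1.5000) → ‖Δ‖ = √18.2500 = 4.2720
L_3: Δ = A_3−P = (-2.0000, 2.5000) → ‖Δ‖ = √10.2500 = 3.2016
L_4: Δ = A_4−P = (-2.0000, 6.5000) → ‖Δ‖ = √46.2500 = 6.8007

(7.6322, 4.2720, 3.2016, 6.8007)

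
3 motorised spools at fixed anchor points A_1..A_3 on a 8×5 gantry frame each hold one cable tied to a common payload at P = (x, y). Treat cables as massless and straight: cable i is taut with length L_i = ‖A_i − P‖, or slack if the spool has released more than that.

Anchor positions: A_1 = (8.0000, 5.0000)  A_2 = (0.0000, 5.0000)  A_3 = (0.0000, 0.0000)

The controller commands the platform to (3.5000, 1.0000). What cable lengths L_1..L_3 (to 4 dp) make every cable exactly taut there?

cable 1: Δx=4.5000, Δy=4.0000; L_1 = √(Δx²+Δy²) = 6.0208
cable 2: Δx=-3.5000, Δy=4.0000; L_2 = √(Δx²+Δy²) = 5.3151
cable 3: Δx=-3.5000, Δy=-1.0000; L_3 = √(Δx²+Δy²) = 3.6401

(6.0208, 5.3151, 3.6401)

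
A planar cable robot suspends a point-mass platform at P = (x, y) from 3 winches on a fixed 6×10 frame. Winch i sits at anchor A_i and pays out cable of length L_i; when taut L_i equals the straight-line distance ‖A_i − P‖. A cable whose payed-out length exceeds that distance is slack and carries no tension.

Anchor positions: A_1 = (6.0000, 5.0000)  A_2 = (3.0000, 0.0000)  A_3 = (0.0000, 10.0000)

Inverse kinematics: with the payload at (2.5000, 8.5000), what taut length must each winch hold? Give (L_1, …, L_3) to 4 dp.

(4.9497, 8.5147, 2.9155)

cable 1: Δx=3.5000, Δy=-3.5000; L_1 = √(Δx²+Δy²) = 4.9497
cable 2: Δx=0.5000, Δy=-8.5000; L_2 = √(Δx²+Δy²) = 8.5147
cable 3: Δx=-2.5000, Δy=1.5000; L_3 = √(Δx²+Δy²) = 2.9155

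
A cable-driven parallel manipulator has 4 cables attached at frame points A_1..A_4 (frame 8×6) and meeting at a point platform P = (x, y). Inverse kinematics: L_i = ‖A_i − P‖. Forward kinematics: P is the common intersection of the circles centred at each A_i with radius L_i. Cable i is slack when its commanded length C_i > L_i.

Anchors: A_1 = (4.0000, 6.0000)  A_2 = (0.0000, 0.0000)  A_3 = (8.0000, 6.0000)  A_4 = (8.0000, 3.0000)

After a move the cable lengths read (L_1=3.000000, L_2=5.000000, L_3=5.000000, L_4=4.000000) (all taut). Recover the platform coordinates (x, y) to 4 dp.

circle eqns → linear via eq_j − eq_1; set c_j = A_j·A_j − L_j²
c_1 = 16.0000+36.0000−9.0000 = 43.0000
8.0000·x + 12.0000·y = c_1−c_2 = 68.0000
-8.0000·x + 0.0000·y = c_1−c_3 = -32.0000
-8.0000·x + 6.0000·y = c_1−c_4 = -14.0000
solve first two rows → x=4.0000, y=3.0000
check cable 4: ‖A_4−P‖² = 16.0000 ≈ L_4² = 16.0000 ✓

(4.0000, 3.0000)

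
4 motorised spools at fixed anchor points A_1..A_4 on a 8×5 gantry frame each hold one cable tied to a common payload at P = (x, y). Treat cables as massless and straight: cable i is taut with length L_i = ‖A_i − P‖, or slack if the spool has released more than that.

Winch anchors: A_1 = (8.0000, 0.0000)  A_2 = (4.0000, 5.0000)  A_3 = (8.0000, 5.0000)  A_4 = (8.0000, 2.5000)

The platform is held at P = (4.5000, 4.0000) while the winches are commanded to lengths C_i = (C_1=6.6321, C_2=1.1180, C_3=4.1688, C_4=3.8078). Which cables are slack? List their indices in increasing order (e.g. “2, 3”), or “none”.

i=1: geometric 5.3151 vs commanded 6.6321 ⇒ slack
i=2: geometric 1.1180 vs commanded 1.1180 ⇒ taut
i=3: geometric 3.6401 vs commanded 4.1688 ⇒ slack
i=4: geometric 3.8079 vs commanded 3.8078 ⇒ taut

1, 3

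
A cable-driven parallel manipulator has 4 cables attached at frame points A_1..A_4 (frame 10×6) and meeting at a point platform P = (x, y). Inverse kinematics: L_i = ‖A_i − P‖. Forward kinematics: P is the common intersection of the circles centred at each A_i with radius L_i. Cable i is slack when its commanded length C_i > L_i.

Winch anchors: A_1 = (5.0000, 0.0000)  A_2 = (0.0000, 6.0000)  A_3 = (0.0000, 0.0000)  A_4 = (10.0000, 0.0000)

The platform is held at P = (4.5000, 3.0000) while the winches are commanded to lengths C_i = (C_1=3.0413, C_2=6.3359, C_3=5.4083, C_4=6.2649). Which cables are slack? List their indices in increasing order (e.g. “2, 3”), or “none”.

i=1: geometric 3.0414 vs commanded 3.0413 ⇒ taut
i=2: geometric 5.4083 vs commanded 6.3359 ⇒ slack
i=3: geometric 5.4083 vs commanded 5.4083 ⇒ taut
i=4: geometric 6.2650 vs commanded 6.2649 ⇒ taut

2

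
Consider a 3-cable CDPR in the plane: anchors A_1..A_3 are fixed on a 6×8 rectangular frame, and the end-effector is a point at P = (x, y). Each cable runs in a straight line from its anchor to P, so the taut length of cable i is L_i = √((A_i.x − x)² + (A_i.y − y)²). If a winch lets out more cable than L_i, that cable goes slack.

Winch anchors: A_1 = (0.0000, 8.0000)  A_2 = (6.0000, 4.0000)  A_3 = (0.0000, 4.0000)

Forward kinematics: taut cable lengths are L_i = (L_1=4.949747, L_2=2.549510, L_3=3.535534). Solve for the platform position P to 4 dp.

each cable: (A_i−P)·(A_i−P) = L_i²; let k_i = ‖A_i‖²−L_i²
k_1 = 0.0000+64.0000−24.5000 = 39.5000
row 1: -12.0000x + 8.0000y = -6.0000  (k_2=45.5000)
row 2: 0.0000x + 8.0000y = 36.0000  (k_3=3.5000)
Cramer on rows 1–2 → x = 3.5000, y = 4.5000

(3.5000, 4.5000)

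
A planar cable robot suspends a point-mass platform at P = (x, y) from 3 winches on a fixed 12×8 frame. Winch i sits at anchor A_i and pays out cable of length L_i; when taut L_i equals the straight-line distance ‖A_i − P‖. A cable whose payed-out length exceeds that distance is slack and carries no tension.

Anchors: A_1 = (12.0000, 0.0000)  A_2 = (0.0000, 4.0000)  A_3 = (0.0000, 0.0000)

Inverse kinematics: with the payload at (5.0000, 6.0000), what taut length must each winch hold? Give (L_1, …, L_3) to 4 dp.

L_1 = √((12.0000−5.0000)² + (0.0000−6.0000)²) = 9.2195
L_2 = √((0.0000−5.0000)² + (4.0000−6.0000)²) = 5.3852
L_3 = √((0.0000−5.0000)² + (0.0000−6.0000)²) = 7.8102

(9.2195, 5.3852, 7.8102)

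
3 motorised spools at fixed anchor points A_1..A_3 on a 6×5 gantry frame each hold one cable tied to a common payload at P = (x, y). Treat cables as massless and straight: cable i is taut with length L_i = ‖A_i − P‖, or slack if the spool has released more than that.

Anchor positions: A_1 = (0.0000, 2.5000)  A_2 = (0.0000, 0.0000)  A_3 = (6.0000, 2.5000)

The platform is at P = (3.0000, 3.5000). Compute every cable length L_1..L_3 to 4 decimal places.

(3.1623, 4.6098, 3.1623)

L_1: Δ = A_1−P = (-3.0000, -1.0000) → ‖Δ‖ = √10.0000 = 3.1623
L_2: Δ = A_2−P = (-3.0000, -3.5000) → ‖Δ‖ = √21.2500 = 4.6098
L_3: Δ = A_3−P = (3.0000, -1.0000) → ‖Δ‖ = √10.0000 = 3.1623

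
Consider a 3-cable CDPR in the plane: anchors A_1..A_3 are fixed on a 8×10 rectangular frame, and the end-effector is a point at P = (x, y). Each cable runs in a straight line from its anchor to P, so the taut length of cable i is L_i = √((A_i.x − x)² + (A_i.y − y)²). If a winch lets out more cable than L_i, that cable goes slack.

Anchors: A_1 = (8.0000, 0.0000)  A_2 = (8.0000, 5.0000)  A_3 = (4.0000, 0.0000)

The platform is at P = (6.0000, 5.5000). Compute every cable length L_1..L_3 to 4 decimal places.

cable 1: Δx=2.0000, Δy=-5.5000; L_1 = √(Δx²+Δy²) = 5.8523
cable 2: Δx=2.0000, Δy=-0.5000; L_2 = √(Δx²+Δy²) = 2.0616
cable 3: Δx=-2.0000, Δy=-5.5000; L_3 = √(Δx²+Δy²) = 5.8523

(5.8523, 2.0616, 5.8523)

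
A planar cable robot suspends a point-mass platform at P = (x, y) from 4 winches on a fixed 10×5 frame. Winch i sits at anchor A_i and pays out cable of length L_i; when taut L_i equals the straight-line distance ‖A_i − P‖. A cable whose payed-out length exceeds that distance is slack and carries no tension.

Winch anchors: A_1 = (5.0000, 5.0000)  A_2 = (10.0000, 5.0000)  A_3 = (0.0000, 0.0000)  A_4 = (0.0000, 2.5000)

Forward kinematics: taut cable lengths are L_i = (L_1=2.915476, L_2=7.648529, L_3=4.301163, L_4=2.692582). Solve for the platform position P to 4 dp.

(2.5000, 3.5000)

circle eqns → linear via eq_j − eq_1; set c_j = A_j·A_j − L_j²
c_1 = 25.0000+25.0000−8.5000 = 41.5000
-10.0000·x + 0.0000·y = c_1−c_2 = -25.0000
10.0000·x + 10.0000·y = c_1−c_3 = 60.0000
10.0000·x + 5.0000·y = c_1−c_4 = 42.5000
solve first two rows → x=2.5000, y=3.5000
check cable 4: ‖A_4−P‖² = 7.2500 ≈ L_4² = 7.2500 ✓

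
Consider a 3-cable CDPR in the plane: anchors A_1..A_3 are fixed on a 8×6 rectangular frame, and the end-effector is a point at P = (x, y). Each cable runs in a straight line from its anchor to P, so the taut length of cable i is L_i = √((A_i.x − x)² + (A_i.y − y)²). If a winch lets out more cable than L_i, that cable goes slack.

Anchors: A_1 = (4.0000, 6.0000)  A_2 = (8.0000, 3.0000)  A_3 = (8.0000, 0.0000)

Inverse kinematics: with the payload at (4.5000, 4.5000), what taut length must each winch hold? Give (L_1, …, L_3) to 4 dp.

L_1 = √((4.0000−4.5000)² + (6.0000−4.5000)²) = 1.5811
L_2 = √((8.0000−4.5000)² + (3.0000−4.5000)²) = 3.8079
L_3 = √((8.0000−4.5000)² + (0.0000−4.5000)²) = 5.7009

(1.5811, 3.8079, 5.7009)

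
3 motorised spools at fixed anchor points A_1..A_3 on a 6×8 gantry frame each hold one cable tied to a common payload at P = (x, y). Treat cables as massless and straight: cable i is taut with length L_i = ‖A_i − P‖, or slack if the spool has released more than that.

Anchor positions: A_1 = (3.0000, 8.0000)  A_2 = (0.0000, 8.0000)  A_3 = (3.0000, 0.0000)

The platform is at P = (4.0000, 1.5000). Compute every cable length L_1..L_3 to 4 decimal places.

L_1: Δ = A_1−P = (-1.0000, 6.5000) → ‖Δ‖ = √43.2500 = 6.5765
L_2: Δ = A_2−P = (-4.0000, 6.5000) → ‖Δ‖ = √58.2500 = 7.6322
L_3: Δ = A_3−P = (-1.0000, -1.5000) → ‖Δ‖ = √3.2500 = 1.8028

(6.5765, 7.6322, 1.8028)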